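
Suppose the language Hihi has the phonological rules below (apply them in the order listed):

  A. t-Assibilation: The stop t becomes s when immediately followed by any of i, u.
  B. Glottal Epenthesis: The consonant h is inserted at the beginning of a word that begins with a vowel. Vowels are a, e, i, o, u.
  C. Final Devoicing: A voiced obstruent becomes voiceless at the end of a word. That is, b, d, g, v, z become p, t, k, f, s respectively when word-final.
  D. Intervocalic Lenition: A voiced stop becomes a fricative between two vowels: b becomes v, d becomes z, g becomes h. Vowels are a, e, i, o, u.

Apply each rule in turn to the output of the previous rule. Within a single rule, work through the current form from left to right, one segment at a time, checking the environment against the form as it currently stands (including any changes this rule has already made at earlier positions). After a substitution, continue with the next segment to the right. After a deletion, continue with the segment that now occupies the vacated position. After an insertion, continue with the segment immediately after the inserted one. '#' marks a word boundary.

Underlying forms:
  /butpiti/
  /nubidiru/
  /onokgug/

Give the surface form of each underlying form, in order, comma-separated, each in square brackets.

[butpisi], [nuviziru], [honokguk]

/butpiti/:
  A t-Assibilation: [butpiti] → [butpisi]
  B Glottal Epenthesis: no change — [butpisi]
  C Final Devoicing: no change — [butpisi]
  D Intervocalic Lenition: no change — [butpisi]
/nubidiru/:
  A t-Assibilation: no change — [nubidiru]
  B Glottal Epenthesis: no change — [nubidiru]
  C Final Devoicing: no change — [nubidiru]
  D Intervocalic Lenition: [nubidiru] → [nuviziru]
/onokgug/:
  A t-Assibilation: no change — [onokgug]
  B Glottal Epenthesis: [onokgug] → [honokgug]
  C Final Devoicing: [honokgug] → [honokguk]
  D Intervocalic Lenition: no change — [honokguk]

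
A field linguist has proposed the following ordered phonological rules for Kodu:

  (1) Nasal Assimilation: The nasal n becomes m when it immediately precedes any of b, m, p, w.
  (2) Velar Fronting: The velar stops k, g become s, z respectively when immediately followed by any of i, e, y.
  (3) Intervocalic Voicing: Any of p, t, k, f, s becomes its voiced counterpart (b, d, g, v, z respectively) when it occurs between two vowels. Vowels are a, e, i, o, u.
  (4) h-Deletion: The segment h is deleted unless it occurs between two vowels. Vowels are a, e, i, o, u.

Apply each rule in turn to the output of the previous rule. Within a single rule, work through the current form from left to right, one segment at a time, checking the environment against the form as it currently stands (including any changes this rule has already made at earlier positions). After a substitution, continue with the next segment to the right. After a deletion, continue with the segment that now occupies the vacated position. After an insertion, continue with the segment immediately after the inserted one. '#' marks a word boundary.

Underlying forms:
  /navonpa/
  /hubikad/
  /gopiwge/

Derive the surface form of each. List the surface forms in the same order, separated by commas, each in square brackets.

/navonpa/:
  (1) Nasal Assimilation: [navonpa] → [navompa]
  (2) Velar Fronting: no change — [navompa]
  (3) Intervocalic Voicing: no change — [navompa]
  (4) h-Deletion: no change — [navompa]
/hubikad/:
  (1) Nasal Assimilation: no change — [hubikad]
  (2) Velar Fronting: no change — [hubikad]
  (3) Intervocalic Voicing: [hubikad] → [hubigad]
  (4) h-Deletion: [hubigad] → [ubigad]
/gopiwge/:
  (1) Nasal Assimilation: no change — [gopiwge]
  (2) Velar Fronting: [gopiwge] → [gopiwze]
  (3) Intervocalic Voicing: [gopiwze] → [gobiwze]
  (4) h-Deletion: no change — [gobiwze]

[navompa], [ubigad], [gobiwze]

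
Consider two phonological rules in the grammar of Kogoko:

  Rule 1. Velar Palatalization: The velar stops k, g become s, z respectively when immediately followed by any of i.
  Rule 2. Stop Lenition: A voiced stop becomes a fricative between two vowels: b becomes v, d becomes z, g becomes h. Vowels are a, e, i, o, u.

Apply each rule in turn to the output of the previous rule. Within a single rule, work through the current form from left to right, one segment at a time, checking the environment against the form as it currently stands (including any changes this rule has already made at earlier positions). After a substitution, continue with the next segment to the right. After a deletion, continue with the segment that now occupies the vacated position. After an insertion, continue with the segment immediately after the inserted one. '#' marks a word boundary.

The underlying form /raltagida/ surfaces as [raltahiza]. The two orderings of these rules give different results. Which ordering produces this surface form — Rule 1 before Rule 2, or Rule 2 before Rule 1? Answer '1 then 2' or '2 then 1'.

2 then 1

Order 1 then 2:
  1 Velar Palatalization: [raltagida] → [raltazida]
  2 Stop Lenition: [raltazida] → [raltaziza]
  result: [raltaziza]
Order 2 then 1:
  2 Stop Lenition: [raltagida] → [raltahiza]
  1 Velar Palatalization: no change — [raltahiza]
  result: [raltahiza]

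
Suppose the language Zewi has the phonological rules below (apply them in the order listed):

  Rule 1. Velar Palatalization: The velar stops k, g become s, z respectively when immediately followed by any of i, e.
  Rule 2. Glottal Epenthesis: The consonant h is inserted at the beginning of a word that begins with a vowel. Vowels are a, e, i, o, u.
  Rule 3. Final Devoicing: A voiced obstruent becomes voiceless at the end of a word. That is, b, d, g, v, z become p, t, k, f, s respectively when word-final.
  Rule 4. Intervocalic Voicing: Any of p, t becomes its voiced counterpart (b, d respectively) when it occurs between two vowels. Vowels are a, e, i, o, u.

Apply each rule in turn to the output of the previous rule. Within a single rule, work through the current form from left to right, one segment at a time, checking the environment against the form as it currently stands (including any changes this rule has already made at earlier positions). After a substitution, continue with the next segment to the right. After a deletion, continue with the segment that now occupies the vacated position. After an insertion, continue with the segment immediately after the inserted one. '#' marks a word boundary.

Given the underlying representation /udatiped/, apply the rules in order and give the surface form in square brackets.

Rule 1 Velar Palatalization: no change — [udatiped]
Rule 2 Glottal Epenthesis: [udatiped] → [hudatiped]
Rule 3 Final Devoicing: [hudatiped] → [hudatipet]
Rule 4 Intervocalic Voicing: [hudatipet] → [hudadibet]

[hudadibet]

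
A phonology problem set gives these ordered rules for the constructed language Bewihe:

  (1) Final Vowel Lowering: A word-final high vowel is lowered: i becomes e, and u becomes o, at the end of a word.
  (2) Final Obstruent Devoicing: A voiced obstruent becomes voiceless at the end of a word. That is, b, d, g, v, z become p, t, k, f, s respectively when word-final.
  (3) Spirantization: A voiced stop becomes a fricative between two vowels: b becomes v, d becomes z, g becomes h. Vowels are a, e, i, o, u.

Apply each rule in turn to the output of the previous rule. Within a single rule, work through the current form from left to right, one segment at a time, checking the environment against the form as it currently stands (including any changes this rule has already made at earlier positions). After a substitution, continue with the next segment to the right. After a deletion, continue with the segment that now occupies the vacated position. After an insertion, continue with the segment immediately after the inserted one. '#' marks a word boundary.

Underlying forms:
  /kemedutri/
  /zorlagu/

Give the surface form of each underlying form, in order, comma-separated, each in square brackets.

[kemezutre], [zorlaho]

/kemedutri/:
  (1) Final Vowel Lowering: [kemedutri] → [kemedutre]
  (2) Final Obstruent Devoicing: no change — [kemedutre]
  (3) Spirantization: [kemedutre] → [kemezutre]
/zorlagu/:
  (1) Final Vowel Lowering: [zorlagu] → [zorlago]
  (2) Final Obstruent Devoicing: no change — [zorlago]
  (3) Spirantization: [zorlago] → [zorlaho]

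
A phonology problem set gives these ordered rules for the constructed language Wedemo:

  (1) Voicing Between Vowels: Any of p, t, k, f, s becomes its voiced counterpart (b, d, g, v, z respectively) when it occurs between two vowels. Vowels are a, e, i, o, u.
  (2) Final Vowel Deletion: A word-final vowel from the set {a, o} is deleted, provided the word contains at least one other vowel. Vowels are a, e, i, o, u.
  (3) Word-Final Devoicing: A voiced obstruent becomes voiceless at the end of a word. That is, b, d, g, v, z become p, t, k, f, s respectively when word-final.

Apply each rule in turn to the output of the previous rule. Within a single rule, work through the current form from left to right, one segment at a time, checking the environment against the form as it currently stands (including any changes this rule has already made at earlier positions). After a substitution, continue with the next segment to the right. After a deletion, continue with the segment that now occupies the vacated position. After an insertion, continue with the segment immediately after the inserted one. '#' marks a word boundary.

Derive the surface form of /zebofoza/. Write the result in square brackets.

[zebovos]

(1) Voicing Between Vowels: [zebofoza] → [zebovoza]
(2) Final Vowel Deletion: [zebovoza] → [zebovoz]
(3) Word-Final Devoicing: [zebovoz] → [zebovos]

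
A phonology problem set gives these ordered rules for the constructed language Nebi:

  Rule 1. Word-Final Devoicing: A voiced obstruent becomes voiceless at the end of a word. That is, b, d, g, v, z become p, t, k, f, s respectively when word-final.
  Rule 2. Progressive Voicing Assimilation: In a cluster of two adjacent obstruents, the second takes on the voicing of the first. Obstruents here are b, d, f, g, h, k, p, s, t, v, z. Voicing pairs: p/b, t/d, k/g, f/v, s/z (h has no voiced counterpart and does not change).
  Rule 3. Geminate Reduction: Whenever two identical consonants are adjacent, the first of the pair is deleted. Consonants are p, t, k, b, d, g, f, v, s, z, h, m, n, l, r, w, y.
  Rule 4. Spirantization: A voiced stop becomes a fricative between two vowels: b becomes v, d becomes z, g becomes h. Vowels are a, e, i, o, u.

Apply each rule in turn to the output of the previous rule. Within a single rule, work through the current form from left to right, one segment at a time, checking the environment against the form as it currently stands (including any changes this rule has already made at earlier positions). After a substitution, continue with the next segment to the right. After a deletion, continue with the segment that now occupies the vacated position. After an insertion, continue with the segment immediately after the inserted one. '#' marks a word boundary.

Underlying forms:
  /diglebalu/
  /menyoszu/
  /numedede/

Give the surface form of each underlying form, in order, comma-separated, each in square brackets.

/diglebalu/:
  Rule 1 Word-Final Devoicing: no change — [diglebalu]
  Rule 2 Progressive Voicing Assimilation: no change — [diglebalu]
  Rule 3 Geminate Reduction: no change — [diglebalu]
  Rule 4 Spirantization: [diglebalu] → [diglevalu]
/menyoszu/:
  Rule 1 Word-Final Devoicing: no change — [menyoszu]
  Rule 2 Progressive Voicing Assimilation: [menyoszu] → [menyossu]
  Rule 3 Geminate Reduction: [menyossu] → [menyosu]
  Rule 4 Spirantization: no change — [menyosu]
/numedede/:
  Rule 1 Word-Final Devoicing: no change — [numedede]
  Rule 2 Progressive Voicing Assimilation: no change — [numedede]
  Rule 3 Geminate Reduction: no change — [numedede]
  Rule 4 Spirantization: [numedede] → [numezeze]

[diglevalu], [menyosu], [numezeze]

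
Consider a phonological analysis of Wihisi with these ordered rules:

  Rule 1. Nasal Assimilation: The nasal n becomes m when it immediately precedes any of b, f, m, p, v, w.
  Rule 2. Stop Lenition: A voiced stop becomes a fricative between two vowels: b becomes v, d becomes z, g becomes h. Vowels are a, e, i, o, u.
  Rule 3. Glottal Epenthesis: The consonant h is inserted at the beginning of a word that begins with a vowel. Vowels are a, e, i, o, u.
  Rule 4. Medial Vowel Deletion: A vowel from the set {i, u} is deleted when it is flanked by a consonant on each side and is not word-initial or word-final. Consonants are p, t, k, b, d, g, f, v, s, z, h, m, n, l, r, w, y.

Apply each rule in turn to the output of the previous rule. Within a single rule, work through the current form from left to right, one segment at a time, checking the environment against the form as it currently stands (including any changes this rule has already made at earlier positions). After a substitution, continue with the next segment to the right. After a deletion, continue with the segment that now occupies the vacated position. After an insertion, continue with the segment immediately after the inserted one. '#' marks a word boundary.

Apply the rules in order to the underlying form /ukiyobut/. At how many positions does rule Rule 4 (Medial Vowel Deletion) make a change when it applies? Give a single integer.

Rule 1 Nasal Assimilation: no change — [ukiyobut]
Rule 2 Stop Lenition: [ukiyobut] → [ukiyovut]
Rule 3 Glottal Epenthesis: [ukiyovut] → [hukiyovut]
Rule 4 Medial Vowel Deletion: [hukiyovut] → [hkyovt]
Rule Rule 4 changed 3 position(s).

3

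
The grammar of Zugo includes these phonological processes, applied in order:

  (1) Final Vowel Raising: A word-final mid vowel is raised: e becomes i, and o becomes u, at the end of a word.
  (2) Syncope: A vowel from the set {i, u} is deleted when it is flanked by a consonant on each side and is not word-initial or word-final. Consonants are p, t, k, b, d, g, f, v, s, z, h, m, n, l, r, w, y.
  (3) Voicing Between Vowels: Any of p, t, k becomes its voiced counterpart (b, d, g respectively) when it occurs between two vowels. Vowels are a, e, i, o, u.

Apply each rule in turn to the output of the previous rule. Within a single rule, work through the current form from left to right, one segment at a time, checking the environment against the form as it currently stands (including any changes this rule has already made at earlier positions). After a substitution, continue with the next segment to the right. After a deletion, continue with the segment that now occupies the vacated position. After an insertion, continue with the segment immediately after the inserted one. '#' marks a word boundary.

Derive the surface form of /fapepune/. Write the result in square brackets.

[fabepni]

(1) Final Vowel Raising: [fapepune] → [fapepuni]
(2) Syncope: [fapepuni] → [fapepni]
(3) Voicing Between Vowels: [fapepni] → [fabepni]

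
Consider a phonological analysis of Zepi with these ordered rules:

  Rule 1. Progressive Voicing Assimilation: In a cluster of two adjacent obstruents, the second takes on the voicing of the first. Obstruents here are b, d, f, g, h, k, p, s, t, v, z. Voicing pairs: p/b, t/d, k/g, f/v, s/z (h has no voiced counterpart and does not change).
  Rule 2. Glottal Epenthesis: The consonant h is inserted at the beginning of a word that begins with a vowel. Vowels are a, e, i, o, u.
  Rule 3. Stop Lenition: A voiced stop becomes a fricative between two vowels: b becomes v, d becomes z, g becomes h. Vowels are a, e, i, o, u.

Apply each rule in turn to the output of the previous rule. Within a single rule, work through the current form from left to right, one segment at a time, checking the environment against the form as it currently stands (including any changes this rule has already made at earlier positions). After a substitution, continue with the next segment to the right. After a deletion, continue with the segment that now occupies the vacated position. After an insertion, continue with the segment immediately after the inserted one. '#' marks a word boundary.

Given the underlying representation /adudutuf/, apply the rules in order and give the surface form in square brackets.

[hazuzutuf]

Rule 1 Progressive Voicing Assimilation: no change — [adudutuf]
Rule 2 Glottal Epenthesis: [adudutuf] → [hadudutuf]
Rule 3 Stop Lenition: [hadudutuf] → [hazuzutuf]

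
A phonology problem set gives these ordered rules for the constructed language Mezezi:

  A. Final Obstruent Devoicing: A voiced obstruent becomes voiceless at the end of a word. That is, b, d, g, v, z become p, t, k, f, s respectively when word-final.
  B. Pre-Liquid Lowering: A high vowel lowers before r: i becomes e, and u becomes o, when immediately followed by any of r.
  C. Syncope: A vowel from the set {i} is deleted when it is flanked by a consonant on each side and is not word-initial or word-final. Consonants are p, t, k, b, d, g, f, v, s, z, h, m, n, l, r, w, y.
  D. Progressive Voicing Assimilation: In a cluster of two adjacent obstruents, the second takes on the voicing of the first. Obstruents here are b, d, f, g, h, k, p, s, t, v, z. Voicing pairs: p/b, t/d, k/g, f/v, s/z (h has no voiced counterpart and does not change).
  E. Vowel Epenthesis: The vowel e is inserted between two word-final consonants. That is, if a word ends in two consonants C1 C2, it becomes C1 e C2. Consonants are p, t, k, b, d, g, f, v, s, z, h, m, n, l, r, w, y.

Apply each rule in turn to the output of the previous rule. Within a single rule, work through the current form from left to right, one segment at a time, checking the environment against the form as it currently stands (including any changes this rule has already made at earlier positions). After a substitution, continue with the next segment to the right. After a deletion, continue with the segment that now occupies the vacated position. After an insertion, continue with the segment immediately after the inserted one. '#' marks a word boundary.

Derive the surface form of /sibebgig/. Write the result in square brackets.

A Final Obstruent Devoicing: [sibebgig] → [sibebgik]
B Pre-Liquid Lowering: no change — [sibebgik]
C Syncope: [sibebgik] → [sbebgk]
D Progressive Voicing Assimilation: [sbebgk] → [spebgg]
E Vowel Epenthesis: [spebgg] → [spebgeg]

[spebgeg]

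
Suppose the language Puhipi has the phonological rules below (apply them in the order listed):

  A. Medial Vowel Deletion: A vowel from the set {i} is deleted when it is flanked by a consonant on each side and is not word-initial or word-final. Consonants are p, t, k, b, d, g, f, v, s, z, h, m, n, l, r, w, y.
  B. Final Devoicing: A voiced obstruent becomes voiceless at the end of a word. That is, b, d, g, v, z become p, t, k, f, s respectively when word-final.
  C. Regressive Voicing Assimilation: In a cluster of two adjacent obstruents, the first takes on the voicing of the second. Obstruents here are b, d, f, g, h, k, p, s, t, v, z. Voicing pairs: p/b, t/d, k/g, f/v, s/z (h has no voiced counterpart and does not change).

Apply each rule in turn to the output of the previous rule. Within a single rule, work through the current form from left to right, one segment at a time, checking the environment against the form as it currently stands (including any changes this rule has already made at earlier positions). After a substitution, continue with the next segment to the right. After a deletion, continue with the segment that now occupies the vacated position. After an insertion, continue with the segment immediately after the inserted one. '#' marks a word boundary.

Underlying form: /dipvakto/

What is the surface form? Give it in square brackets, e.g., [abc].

A Medial Vowel Deletion: [dipvakto] → [dpvakto]
B Final Devoicing: no change — [dpvakto]
C Regressive Voicing Assimilation: [dpvakto] → [tbvakto]

[tbvakto]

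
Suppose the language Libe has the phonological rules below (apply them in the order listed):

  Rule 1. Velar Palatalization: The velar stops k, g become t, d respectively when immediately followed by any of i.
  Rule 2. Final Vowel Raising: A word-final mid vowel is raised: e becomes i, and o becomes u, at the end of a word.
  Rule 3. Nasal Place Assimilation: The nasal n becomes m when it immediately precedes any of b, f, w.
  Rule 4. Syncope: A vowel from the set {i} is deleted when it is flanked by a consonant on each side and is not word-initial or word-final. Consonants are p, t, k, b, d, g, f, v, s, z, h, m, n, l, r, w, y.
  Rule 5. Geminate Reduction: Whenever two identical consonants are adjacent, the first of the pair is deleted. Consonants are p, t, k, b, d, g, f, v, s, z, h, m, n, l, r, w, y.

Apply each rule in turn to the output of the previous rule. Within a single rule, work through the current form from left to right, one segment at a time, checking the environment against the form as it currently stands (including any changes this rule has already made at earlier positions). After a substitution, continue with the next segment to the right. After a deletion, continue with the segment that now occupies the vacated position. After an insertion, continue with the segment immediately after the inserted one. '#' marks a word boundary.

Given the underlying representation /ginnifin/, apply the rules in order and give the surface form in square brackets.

[dnfn]

Rule 1 Velar Palatalization: [ginnifin] → [dinnifin]
Rule 2 Final Vowel Raising: no change — [dinnifin]
Rule 3 Nasal Place Assimilation: no change — [dinnifin]
Rule 4 Syncope: [dinnifin] → [dnnfn]
Rule 5 Geminate Reduction: [dnnfn] → [dnfn]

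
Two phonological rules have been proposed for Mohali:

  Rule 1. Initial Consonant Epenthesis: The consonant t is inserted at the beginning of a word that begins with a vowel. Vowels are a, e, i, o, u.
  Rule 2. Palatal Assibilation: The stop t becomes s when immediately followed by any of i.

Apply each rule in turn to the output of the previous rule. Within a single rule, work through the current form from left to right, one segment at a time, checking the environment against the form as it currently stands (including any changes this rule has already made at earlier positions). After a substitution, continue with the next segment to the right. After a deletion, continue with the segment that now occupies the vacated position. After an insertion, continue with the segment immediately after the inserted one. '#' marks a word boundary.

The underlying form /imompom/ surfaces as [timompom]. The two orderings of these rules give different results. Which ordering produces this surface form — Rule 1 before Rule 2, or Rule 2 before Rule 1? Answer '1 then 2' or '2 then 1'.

Order 1 then 2:
  1 Initial Consonant Epenthesis: [imompom] → [timompom]
  2 Palatal Assibilation: [timompom] → [simompom]
  result: [simompom]
Order 2 then 1:
  2 Palatal Assibilation: no change — [imompom]
  1 Initial Consonant Epenthesis: [imompom] → [timompom]
  result: [timompom]

2 then 1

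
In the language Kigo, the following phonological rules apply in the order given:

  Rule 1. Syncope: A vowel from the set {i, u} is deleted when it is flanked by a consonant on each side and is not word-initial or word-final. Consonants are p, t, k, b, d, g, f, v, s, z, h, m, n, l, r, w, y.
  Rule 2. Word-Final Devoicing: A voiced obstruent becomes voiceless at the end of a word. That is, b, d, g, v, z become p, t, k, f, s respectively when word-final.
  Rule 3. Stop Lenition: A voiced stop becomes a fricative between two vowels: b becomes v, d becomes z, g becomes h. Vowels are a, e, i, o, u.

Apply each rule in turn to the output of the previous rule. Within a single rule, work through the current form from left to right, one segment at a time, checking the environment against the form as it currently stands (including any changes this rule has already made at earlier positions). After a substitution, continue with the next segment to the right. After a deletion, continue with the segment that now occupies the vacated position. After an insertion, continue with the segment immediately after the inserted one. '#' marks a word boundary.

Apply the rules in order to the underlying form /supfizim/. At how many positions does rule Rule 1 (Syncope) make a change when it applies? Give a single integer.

Rule 1 Syncope: [supfizim] → [spfzm]
Rule 2 Word-Final Devoicing: no change — [spfzm]
Rule 3 Stop Lenition: no change — [spfzm]
Rule Rule 1 changed 3 position(s).

3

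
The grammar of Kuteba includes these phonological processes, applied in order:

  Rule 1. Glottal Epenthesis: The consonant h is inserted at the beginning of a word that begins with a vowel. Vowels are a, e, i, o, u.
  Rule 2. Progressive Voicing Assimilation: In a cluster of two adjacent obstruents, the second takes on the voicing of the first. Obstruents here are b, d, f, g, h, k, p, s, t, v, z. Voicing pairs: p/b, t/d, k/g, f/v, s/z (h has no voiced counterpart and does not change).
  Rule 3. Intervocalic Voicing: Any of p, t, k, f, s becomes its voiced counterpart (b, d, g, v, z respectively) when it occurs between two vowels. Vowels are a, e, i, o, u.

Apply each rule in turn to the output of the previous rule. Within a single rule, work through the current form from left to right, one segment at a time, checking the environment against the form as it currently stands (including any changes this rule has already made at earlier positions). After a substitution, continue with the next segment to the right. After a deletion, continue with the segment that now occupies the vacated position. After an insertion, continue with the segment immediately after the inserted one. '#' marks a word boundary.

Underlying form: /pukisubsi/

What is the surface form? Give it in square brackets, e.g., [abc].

[pugizubzi]

Rule 1 Glottal Epenthesis: no change — [pukisubsi]
Rule 2 Progressive Voicing Assimilation: [pukisubsi] → [pukisubzi]
Rule 3 Intervocalic Voicing: [pukisubzi] → [pugizubzi]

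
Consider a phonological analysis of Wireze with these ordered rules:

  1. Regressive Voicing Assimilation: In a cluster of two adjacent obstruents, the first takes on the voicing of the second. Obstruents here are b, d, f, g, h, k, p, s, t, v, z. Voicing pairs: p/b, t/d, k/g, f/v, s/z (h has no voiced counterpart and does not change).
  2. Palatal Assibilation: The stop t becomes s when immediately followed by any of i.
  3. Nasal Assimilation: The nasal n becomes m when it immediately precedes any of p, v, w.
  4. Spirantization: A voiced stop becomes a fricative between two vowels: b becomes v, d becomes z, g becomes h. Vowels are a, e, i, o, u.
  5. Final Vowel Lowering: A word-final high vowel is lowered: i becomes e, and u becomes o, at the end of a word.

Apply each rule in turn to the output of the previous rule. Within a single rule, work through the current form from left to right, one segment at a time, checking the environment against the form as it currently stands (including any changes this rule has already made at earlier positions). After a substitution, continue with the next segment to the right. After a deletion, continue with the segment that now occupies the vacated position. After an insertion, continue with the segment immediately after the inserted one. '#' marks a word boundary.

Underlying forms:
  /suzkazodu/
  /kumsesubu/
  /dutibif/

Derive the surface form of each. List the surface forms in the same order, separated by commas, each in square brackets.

[suskazozo], [kumsesuvo], [dusivif]

/suzkazodu/:
  1 Regressive Voicing Assimilation: [suzkazodu] → [suskazodu]
  2 Palatal Assibilation: no change — [suskazodu]
  3 Nasal Assimilation: no change — [suskazodu]
  4 Spirantization: [suskazodu] → [suskazozu]
  5 Final Vowel Lowering: [suskazozu] → [suskazozo]
/kumsesubu/:
  1 Regressive Voicing Assimilation: no change — [kumsesubu]
  2 Palatal Assibilation: no change — [kumsesubu]
  3 Nasal Assimilation: no change — [kumsesubu]
  4 Spirantization: [kumsesubu] → [kumsesuvu]
  5 Final Vowel Lowering: [kumsesuvu] → [kumsesuvo]
/dutibif/:
  1 Regressive Voicing Assimilation: no change — [dutibif]
  2 Palatal Assibilation: [dutibif] → [dusibif]
  3 Nasal Assimilation: no change — [dusibif]
  4 Spirantization: [dusibif] → [dusivif]
  5 Final Vowel Lowering: no change — [dusivif]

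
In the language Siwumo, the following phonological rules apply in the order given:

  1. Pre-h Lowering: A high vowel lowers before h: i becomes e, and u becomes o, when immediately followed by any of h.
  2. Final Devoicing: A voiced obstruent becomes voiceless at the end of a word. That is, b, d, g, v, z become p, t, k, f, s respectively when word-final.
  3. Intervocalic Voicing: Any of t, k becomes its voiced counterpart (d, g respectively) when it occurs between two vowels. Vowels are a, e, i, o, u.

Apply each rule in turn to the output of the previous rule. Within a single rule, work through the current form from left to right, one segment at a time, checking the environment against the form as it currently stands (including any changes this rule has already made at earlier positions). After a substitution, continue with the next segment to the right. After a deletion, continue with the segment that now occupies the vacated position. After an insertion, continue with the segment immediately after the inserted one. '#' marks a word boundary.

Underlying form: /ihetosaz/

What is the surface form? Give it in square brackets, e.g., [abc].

1 Pre-h Lowering: [ihetosaz] → [ehetosaz]
2 Final Devoicing: [ehetosaz] → [ehetosas]
3 Intervocalic Voicing: [ehetosas] → [ehedosas]

[ehedosas]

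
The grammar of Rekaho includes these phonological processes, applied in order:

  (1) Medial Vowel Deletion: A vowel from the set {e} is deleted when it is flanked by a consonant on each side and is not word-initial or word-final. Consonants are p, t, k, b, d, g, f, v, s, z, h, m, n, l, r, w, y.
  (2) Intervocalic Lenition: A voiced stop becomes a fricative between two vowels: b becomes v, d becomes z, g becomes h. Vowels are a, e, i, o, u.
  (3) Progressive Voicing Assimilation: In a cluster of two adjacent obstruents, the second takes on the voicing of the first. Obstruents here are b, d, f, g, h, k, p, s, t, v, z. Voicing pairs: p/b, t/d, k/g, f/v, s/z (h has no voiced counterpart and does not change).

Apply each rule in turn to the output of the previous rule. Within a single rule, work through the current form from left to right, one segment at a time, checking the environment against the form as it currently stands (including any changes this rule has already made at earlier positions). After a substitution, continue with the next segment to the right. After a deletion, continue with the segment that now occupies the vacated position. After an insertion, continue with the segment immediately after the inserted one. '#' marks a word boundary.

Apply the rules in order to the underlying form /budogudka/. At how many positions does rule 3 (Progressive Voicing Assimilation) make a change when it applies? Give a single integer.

(1) Medial Vowel Deletion: no change — [budogudka]
(2) Intervocalic Lenition: [budogudka] → [buzohudka]
(3) Progressive Voicing Assimilation: [buzohudka] → [buzohudga]
Rule 3 changed 1 position(s).

1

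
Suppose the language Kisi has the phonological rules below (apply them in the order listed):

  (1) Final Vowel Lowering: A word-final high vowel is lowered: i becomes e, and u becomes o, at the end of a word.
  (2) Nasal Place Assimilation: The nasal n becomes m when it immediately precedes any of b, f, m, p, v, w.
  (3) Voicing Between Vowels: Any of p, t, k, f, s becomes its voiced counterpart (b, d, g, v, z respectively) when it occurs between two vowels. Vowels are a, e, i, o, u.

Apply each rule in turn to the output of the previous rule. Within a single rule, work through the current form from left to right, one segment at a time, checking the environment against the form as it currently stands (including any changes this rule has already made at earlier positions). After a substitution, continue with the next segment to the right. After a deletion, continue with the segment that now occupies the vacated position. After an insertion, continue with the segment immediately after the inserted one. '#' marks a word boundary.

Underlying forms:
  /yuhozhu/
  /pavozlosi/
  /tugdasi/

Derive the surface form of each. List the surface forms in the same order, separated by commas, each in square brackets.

[yuhozho], [pavozloze], [tugdaze]

/yuhozhu/:
  (1) Final Vowel Lowering: [yuhozhu] → [yuhozho]
  (2) Nasal Place Assimilation: no change — [yuhozho]
  (3) Voicing Between Vowels: no change — [yuhozho]
/pavozlosi/:
  (1) Final Vowel Lowering: [pavozlosi] → [pavozlose]
  (2) Nasal Place Assimilation: no change — [pavozlose]
  (3) Voicing Between Vowels: [pavozlose] → [pavozloze]
/tugdasi/:
  (1) Final Vowel Lowering: [tugdasi] → [tugdase]
  (2) Nasal Place Assimilation: no change — [tugdase]
  (3) Voicing Between Vowels: [tugdase] → [tugdaze]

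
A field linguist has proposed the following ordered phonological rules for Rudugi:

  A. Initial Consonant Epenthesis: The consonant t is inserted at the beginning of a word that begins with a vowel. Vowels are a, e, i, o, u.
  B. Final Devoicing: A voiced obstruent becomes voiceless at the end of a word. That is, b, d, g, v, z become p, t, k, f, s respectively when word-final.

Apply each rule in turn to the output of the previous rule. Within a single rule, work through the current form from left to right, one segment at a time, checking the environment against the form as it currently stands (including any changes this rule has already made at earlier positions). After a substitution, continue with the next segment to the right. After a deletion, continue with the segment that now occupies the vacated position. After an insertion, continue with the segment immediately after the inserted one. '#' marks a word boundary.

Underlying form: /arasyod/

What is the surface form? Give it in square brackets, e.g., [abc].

[tarasyot]

A Initial Consonant Epenthesis: [arasyod] → [tarasyod]
B Final Devoicing: [tarasyod] → [tarasyot]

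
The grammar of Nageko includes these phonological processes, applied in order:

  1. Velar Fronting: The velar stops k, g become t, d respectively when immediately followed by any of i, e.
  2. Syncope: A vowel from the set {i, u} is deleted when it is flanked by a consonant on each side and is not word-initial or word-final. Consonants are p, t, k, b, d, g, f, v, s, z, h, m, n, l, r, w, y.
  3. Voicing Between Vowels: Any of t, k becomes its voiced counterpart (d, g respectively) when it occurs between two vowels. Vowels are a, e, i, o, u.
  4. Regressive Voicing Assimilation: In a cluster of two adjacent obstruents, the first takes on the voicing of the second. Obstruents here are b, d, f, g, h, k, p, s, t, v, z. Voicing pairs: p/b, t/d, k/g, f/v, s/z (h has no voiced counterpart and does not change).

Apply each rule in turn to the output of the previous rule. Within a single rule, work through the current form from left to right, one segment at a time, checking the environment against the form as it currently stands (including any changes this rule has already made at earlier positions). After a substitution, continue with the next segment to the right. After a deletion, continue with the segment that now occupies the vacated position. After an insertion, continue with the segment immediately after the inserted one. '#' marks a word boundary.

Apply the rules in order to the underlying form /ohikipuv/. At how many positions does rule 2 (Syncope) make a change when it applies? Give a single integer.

1 Velar Fronting: [ohikipuv] → [ohitipuv]
2 Syncope: [ohitipuv] → [ohtpv]
3 Voicing Between Vowels: no change — [ohtpv]
4 Regressive Voicing Assimilation: [ohtpv] → [ohtbv]
Rule 2 changed 3 position(s).

3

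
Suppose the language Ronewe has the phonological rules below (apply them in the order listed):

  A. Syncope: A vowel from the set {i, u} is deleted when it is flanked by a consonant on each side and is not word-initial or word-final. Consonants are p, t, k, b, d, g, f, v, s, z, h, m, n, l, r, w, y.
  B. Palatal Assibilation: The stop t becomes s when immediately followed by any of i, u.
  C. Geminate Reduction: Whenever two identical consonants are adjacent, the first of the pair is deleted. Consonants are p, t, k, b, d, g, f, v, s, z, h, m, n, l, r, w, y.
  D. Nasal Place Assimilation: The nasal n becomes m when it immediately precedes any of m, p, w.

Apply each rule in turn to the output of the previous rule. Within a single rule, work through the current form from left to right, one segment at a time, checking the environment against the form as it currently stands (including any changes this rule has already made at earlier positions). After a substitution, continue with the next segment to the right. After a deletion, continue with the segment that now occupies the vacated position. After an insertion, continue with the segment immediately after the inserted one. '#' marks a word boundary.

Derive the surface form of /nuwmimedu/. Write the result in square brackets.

[mwmedu]

A Syncope: [nuwmimedu] → [nwmmedu]
B Palatal Assibilation: no change — [nwmmedu]
C Geminate Reduction: [nwmmedu] → [nwmedu]
D Nasal Place Assimilation: [nwmedu] → [mwmedu]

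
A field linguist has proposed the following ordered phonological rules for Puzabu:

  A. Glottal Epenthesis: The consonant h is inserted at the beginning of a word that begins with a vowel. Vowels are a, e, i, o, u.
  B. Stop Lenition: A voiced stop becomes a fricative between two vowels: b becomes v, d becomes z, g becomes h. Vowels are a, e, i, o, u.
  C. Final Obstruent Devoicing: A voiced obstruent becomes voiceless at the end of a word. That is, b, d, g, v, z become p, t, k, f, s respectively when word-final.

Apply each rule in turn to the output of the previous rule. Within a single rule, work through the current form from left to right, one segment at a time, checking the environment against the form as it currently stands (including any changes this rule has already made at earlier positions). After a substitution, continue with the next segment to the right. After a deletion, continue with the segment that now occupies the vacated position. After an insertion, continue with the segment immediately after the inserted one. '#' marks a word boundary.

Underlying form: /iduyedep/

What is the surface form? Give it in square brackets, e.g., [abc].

A Glottal Epenthesis: [iduyedep] → [hiduyedep]
B Stop Lenition: [hiduyedep] → [hizuyezep]
C Final Obstruent Devoicing: no change — [hizuyezep]

[hizuyezep]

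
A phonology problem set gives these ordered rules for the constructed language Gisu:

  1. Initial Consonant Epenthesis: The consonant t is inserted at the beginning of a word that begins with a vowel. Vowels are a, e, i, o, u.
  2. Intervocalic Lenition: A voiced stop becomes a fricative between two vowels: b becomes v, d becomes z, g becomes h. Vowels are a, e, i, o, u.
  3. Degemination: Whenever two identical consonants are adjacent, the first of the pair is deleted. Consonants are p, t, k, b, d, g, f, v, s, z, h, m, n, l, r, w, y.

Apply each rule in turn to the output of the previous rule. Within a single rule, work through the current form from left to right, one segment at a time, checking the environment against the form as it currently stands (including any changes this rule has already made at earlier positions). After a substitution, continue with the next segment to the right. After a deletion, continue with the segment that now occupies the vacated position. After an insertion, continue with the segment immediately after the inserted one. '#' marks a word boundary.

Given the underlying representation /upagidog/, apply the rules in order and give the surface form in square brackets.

1 Initial Consonant Epenthesis: [upagidog] → [tupagidog]
2 Intervocalic Lenition: [tupagidog] → [tupahizog]
3 Degemination: no change — [tupahizog]

[tupahizog]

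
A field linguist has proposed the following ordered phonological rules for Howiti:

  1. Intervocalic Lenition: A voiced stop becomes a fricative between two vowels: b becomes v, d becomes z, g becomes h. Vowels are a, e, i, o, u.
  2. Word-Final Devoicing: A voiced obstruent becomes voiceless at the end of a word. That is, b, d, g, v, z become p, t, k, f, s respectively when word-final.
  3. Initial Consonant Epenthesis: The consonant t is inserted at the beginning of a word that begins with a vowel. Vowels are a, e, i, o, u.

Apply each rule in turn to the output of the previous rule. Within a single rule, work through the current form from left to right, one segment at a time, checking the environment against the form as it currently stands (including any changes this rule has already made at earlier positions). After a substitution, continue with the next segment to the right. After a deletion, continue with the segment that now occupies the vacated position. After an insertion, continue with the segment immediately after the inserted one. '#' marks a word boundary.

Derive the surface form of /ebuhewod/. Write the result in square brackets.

1 Intervocalic Lenition: [ebuhewod] → [evuhewod]
2 Word-Final Devoicing: [evuhewod] → [evuhewot]
3 Initial Consonant Epenthesis: [evuhewot] → [tevuhewot]

[tevuhewot]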